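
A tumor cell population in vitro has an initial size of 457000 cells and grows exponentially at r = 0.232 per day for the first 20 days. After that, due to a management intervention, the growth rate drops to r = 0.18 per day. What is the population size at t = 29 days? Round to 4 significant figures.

Phase 1: N(20) = 457000·e^(0.232×20) = 457000·e^4.64 = 4.731977×10^7.
Phase 2 runs for 29 − 20 = 9 days at r = 0.18.
N(29) = 4.731977×10^7·e^(0.18×9) = 4.731977×10^7·e^1.62 = 2.391111×10^8.

239100000 cells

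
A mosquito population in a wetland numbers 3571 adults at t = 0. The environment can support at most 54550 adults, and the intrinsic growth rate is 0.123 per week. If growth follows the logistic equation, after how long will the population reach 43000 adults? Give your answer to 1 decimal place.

32.3 weeks

A = (K − N₀)/N₀ = (54550 − 3571)/3571 = 14.276.
Solve 54550/(1 + 14.276·e^(−0.123t)) = 43000: 1 + 14.276·e^(−0.123t) = 1.2686, so e^(−0.123t) = 0.0188153.
−0.123·t = ln(0.0188153) = -3.9731, so t = 3.9731/0.123 = 32.301.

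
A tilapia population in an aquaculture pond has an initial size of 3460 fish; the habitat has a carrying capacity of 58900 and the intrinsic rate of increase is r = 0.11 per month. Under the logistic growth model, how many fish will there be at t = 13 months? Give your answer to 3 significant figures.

A = (K − N₀)/N₀ = (58900 − 3460)/3460 = 16.023.
N(t) = K/(1 + A·e^(−rt)) = 58900/(1 + 16.023×e^(−0.11×13)).
e^(−1.43) = 0.23931; denominator = 1 + 16.023×0.23931 = 4.8345.
N = 58900/4.8345 = 12183.3.

12200 fish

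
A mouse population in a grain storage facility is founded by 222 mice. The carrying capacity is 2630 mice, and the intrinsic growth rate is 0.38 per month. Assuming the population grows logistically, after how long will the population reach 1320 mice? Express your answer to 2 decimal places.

6.29 months

A = (K − N₀)/N₀ = (2630 − 222)/222 = 10.847.
Solve 2630/(1 + 10.847·e^(−0.38t)) = 1320: 1 + 10.847·e^(−0.38t) = 1.9924, so e^(−0.38t) = 0.0914943.
−0.38·t = ln(0.0914943) = -2.3915, so t = 2.3915/0.38 = 6.2934.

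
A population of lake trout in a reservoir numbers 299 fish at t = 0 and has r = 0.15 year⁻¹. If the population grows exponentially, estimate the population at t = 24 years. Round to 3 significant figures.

N(t) = N₀·e^(rt) = 299 × e^(0.15×24) = 299 × e^3.6.
e^3.6 ≈ 36.598, so N ≈ 299 × 36.598 = 10942.9.

10900 fish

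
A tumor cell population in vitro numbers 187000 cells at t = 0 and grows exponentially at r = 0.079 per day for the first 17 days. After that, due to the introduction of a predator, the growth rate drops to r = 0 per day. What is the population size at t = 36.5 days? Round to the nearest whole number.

716307 cells

Phase 1: N(17) = 187000·e^(0.079×17) = 187000·e^1.343 = 716307.
Phase 2 runs for 36.5 − 17 = 19.5 days at r = 0.
N(36.5) = 716307·e^(0×19.5) = 716307·e^0 = 716307.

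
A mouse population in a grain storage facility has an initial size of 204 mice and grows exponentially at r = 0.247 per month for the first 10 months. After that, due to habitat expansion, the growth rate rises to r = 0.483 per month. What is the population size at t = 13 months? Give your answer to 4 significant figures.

10270 mice

Phase 1: N(10) = 204·e^(0.247×10) = 204·e^2.47 = 2411.78.
Phase 2 runs for 13 − 10 = 3 months at r = 0.483.
N(13) = 2411.78·e^(0.483×3) = 2411.78·e^1.449 = 10271.4.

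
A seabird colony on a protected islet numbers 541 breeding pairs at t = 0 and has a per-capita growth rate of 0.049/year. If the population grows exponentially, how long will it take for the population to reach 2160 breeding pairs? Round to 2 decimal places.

Set N₀·e^(rt) = 2160: e^(0.049·t) = 2160/541 = 3.9926.
0.049·t = ln(3.9926) = 1.3844, so t = 1.3844/0.049 = 28.254.

28.25 years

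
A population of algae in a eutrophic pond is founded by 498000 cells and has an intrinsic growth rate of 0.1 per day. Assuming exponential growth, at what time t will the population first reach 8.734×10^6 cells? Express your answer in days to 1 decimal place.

28.6 days

Set N₀·e^(rt) = 8.734×10^6: e^(0.1·t) = 8.734×10^6/498000 = 17.538.
0.1·t = ln(17.538) = 2.8644, so t = 2.8644/0.1 = 28.644.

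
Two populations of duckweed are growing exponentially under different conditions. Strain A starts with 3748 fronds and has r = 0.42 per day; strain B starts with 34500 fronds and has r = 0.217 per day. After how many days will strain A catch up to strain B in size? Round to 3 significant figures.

10.9 days

Set 3748·e^(0.42t) = 34500·e^(0.217t).
e^((0.42 − 0.217)t) = 34500/3748 → e^(0.203·t) = 9.2049.
0.203·t = ln(9.2049) = 2.2197, so t = 2.2197/0.203 = 10.935.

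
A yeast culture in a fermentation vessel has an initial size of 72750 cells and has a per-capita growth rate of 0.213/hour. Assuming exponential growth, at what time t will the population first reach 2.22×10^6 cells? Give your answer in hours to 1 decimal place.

16.0 hours

Set N₀·e^(rt) = 2.22×10^6: e^(0.213·t) = 2.22×10^6/72750 = 30.515.
0.213·t = ln(30.515) = 3.4182, so t = 3.4182/0.213 = 16.048.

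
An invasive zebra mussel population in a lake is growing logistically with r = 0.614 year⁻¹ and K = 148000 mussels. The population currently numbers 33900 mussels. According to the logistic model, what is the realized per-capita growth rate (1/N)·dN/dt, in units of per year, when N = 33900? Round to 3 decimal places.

0.473 per year

(1/N)·dN/dt = r(1 − N/K) = 0.614 × (1 − 33900/148000).
= 0.614 × 0.77095 = 0.47336.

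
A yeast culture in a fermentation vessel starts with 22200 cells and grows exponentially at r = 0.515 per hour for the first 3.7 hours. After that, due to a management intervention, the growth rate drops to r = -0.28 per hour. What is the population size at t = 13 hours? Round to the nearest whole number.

Phase 1: N(3.7) = 22200·e^(0.515×3.7) = 22200·e^1.906 = 149245.
Phase 2 runs for 13 − 3.7 = 9.3 hours at r = -0.28.
N(13) = 149245·e^(-0.28×9.3) = 149245·e^-2.604 = 11040.7.

11041 cells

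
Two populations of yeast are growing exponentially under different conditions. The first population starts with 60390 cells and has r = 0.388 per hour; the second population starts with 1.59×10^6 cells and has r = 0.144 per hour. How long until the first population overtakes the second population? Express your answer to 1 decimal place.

Set 60390·e^(0.388t) = 1.59×10^6·e^(0.144t).
e^((0.388 − 0.144)t) = 1.59×10^6/60390 → e^(0.244·t) = 26.329.
0.244·t = ln(26.329) = 3.2707, so t = 3.2707/0.244 = 13.404.

13.4 hours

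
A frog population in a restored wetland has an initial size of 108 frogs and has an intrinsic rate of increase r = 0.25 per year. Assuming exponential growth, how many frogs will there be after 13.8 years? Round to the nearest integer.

N(t) = N₀·e^(rt) = 108 × e^(0.25×13.8) = 108 × e^3.45.
e^3.45 ≈ 31.5, so N ≈ 108 × 31.5 = 3402.04.

3402 frogs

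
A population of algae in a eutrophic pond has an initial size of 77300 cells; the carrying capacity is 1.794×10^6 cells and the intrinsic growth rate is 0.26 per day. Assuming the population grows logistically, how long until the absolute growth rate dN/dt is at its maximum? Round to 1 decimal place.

Logistic growth is fastest at N = K/2 = 897000.
A = (K − N₀)/N₀ = 22.208. Set K/(1 + A·e^(−rt)) = K/2 → A·e^(−rt) = 1.
e^(−0.26t) = 1/22.208 = 0.0450283, so t = ln(22.208)/0.26 = 3.1005/0.26 = 11.925.

11.9 days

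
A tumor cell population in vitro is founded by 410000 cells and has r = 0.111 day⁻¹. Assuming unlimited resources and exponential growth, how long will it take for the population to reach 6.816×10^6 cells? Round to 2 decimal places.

25.32 days

Set N₀·e^(rt) = 6.816×10^6: e^(0.111·t) = 6.816×10^6/410000 = 16.624.
0.111·t = ln(16.624) = 2.8109, so t = 2.8109/0.111 = 25.323.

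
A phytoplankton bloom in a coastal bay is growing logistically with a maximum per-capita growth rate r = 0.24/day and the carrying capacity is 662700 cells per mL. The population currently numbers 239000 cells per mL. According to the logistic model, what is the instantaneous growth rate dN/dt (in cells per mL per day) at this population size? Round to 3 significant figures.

dN/dt = rN(1 − N/K) = 0.24 × 239000 × (1 − 239000/662700).
1 − 239000/662700 = 0.63935; dN/dt = 0.24 × 239000 × 0.63935 = 36673.

36700 cells per mL per day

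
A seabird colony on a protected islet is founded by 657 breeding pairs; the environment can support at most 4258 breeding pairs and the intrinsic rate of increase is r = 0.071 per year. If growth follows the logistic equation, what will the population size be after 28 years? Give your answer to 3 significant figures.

A = (K − N₀)/N₀ = (4258 − 657)/657 = 5.481.
N(t) = K/(1 + A·e^(−rt)) = 4258/(1 + 5.481×e^(−0.071×28)).
e^(−1.988) = 0.13697; denominator = 1 + 5.481×0.13697 = 1.7507.
N = 4258/1.7507 = 2432.14.

2430 breeding pairs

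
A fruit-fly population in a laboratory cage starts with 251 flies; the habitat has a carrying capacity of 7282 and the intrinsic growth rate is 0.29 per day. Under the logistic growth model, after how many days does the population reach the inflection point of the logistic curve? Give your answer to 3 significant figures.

Logistic growth is fastest at N = K/2 = 3641.
A = (K − N₀)/N₀ = 28.012. Set K/(1 + A·e^(−rt)) = K/2 → A·e^(−rt) = 1.
e^(−0.29t) = 1/28.012 = 0.035699, so t = ln(28.012)/0.29 = 3.3326/0.29 = 11.492.

11.5 days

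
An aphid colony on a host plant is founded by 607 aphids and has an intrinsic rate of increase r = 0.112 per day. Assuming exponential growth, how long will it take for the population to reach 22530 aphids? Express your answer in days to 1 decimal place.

32.3 days

Set N₀·e^(rt) = 22530: e^(0.112·t) = 22530/607 = 37.117.
0.112·t = ln(37.117) = 3.6141, so t = 3.6141/0.112 = 32.269.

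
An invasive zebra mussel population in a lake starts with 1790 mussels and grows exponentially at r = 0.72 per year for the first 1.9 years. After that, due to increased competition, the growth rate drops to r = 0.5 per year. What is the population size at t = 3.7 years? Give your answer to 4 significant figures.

17290 mussels

Phase 1: N(1.9) = 1790·e^(0.72×1.9) = 1790·e^1.368 = 7030.2.
Phase 2 runs for 3.7 − 1.9 = 1.8 years at r = 0.5.
N(3.7) = 7030.2·e^(0.5×1.8) = 7030.2·e^0.9 = 17291.5.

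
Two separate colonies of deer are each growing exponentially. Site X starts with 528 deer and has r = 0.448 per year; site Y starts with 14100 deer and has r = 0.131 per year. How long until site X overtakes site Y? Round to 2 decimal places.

Set 528·e^(0.448t) = 14100·e^(0.131t).
e^((0.448 − 0.131)t) = 14100/528 → e^(0.317·t) = 26.705.
0.317·t = ln(26.705) = 3.2848, so t = 3.2848/0.317 = 10.362.

10.36 years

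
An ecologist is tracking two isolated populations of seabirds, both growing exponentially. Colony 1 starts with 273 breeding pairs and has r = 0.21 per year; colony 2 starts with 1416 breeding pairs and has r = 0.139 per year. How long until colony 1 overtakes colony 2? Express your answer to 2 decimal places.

Set 273·e^(0.21t) = 1416·e^(0.139t).
e^((0.21 − 0.139)t) = 1416/273 → e^(0.071·t) = 5.1868.
0.071·t = ln(5.1868) = 1.6461, so t = 1.6461/0.071 = 23.185.

23.18 years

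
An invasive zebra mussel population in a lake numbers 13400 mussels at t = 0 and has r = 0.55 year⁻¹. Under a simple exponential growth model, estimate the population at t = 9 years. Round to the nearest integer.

1891745 mussels

N(t) = N₀·e^(rt) = 13400 × e^(0.55×9) = 13400 × e^4.95.
e^4.95 ≈ 141.17, so N ≈ 13400 × 141.17 = 1.891745×10^6.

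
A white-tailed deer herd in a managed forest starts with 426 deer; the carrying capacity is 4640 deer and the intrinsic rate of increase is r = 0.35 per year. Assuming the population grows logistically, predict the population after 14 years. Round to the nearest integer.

A = (K − N₀)/N₀ = (4640 − 426)/426 = 9.892.
N(t) = K/(1 + A·e^(−rt)) = 4640/(1 + 9.892×e^(−0.35×14)).
e^(−4.9) = 0.0074466; denominator = 1 + 9.892×0.0074466 = 1.0737.
N = 4640/1.0737 = 4321.66.

4322 deer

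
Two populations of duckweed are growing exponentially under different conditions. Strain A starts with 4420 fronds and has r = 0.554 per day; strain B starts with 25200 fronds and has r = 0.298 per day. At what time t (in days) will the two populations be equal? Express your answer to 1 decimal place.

6.8 days

Set 4420·e^(0.554t) = 25200·e^(0.298t).
e^((0.554 − 0.298)t) = 25200/4420 → e^(0.256·t) = 5.7014.
0.256·t = ln(5.7014) = 1.7407, so t = 1.7407/0.256 = 6.7996.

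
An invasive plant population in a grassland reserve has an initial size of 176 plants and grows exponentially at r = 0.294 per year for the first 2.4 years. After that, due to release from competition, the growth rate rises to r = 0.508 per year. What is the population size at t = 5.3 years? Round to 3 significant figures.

1560 plants

Phase 1: N(2.4) = 176·e^(0.294×2.4) = 176·e^0.7056 = 356.411.
Phase 2 runs for 5.3 − 2.4 = 2.9 years at r = 0.508.
N(5.3) = 356.411·e^(0.508×2.9) = 356.411·e^1.473 = 1555.08.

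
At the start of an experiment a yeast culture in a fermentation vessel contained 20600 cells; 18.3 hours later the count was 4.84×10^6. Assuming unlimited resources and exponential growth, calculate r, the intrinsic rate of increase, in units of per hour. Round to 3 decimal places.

From N(t) = N₀·e^(rt): e^(r·18.3) = 4.84×10^6/20600 = 234.95.
r·18.3 = ln(234.95) = 5.4594, so r = 5.4594/18.3 = 0.29833.

0.298 per hour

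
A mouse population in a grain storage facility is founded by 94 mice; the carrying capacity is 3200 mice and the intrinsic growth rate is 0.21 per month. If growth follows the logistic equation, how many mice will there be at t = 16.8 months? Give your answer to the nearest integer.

1624 mice

A = (K − N₀)/N₀ = (3200 − 94)/94 = 33.043.
N(t) = K/(1 + A·e^(−rt)) = 3200/(1 + 33.043×e^(−0.21×16.8)).
e^(−3.528) = 0.029364; denominator = 1 + 33.043×0.029364 = 1.9702.
N = 3200/1.9702 = 1624.16.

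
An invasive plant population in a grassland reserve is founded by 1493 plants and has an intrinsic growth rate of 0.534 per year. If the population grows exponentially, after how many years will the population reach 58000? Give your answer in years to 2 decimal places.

Set N₀·e^(rt) = 58000: e^(0.534·t) = 58000/1493 = 38.848.
0.534·t = ln(38.848) = 3.6597, so t = 3.6597/0.534 = 6.8533.

6.85 years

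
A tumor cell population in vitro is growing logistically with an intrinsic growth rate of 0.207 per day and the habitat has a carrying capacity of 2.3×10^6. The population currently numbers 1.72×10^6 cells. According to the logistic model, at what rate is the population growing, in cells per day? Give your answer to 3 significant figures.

89800 cells per day

dN/dt = rN(1 − N/K) = 0.207 × 1.72×10^6 × (1 − 1.72×10^6/2.3×10^6).
1 − 1.72×10^6/2.3×10^6 = 0.25217; dN/dt = 0.207 × 1.72×10^6 × 0.25217 = 89784.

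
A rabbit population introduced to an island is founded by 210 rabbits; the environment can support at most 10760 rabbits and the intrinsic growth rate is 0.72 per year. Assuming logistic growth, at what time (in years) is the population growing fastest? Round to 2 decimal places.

Logistic growth is fastest at N = K/2 = 5380.
A = (K − N₀)/N₀ = 50.238. Set K/(1 + A·e^(−rt)) = K/2 → A·e^(−rt) = 1.
e^(−0.72t) = 1/50.238 = 0.0199052, so t = ln(50.238)/0.72 = 3.9168/0.72 = 5.44.

5.44 years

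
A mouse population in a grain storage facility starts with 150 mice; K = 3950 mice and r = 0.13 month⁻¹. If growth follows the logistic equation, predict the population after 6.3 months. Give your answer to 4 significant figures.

A = (K − N₀)/N₀ = (3950 − 150)/150 = 25.333.
N(t) = K/(1 + A·e^(−rt)) = 3950/(1 + 25.333×e^(−0.13×6.3)).
e^(−0.819) = 0.44087; denominator = 1 + 25.333×0.44087 = 12.169.
N = 3950/12.169 = 324.602.

324.6 mice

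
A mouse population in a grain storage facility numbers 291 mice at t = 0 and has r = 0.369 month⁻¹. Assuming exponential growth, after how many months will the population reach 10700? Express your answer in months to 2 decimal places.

Set N₀·e^(rt) = 10700: e^(0.369·t) = 10700/291 = 36.77.
0.369·t = ln(36.77) = 3.6047, so t = 3.6047/0.369 = 9.7688.

9.77 months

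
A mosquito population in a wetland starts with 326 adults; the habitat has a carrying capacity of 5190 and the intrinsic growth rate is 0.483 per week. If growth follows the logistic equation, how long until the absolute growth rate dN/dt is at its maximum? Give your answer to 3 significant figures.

Logistic growth is fastest at N = K/2 = 2595.
A = (K − N₀)/N₀ = 14.92. Set K/(1 + A·e^(−rt)) = K/2 → A·e^(−rt) = 1.
e^(−0.483t) = 1/14.92 = 0.067023, so t = ln(14.92)/0.483 = 2.7027/0.483 = 5.5957.

5.60 weeks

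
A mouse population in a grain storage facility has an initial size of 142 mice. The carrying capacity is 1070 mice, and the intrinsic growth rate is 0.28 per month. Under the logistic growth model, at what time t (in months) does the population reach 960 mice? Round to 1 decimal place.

14.4 months

A = (K − N₀)/N₀ = (1070 − 142)/142 = 6.5352.
Solve 1070/(1 + 6.5352·e^(−0.28t)) = 960: 1 + 6.5352·e^(−0.28t) = 1.1146, so e^(−0.28t) = 0.0175332.
−0.28·t = ln(0.0175332) = -4.0437, so t = 4.0437/0.28 = 14.442.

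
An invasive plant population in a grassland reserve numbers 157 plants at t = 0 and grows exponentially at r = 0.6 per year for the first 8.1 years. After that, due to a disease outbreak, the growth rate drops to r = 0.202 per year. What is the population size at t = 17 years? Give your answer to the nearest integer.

Phase 1: N(8.1) = 157·e^(0.6×8.1) = 157·e^4.86 = 20256.8.
Phase 2 runs for 17 − 8.1 = 8.9 years at r = 0.202.
N(17) = 20256.8·e^(0.202×8.9) = 20256.8·e^1.798 = 122277.

122277 plants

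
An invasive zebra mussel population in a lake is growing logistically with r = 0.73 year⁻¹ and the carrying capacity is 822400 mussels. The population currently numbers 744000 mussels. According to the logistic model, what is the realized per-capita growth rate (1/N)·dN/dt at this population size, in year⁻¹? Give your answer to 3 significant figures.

(1/N)·dN/dt = r(1 − N/K) = 0.73 × (1 − 744000/822400).
= 0.73 × 0.095331 = 0.069591.

0.0696 per year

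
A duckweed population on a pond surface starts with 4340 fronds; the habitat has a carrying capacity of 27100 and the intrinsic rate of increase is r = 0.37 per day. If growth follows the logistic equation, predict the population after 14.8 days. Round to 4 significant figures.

26520 fronds

A = (K − N₀)/N₀ = (27100 − 4340)/4340 = 5.2442.
N(t) = K/(1 + A·e^(−rt)) = 27100/(1 + 5.2442×e^(−0.37×14.8)).
e^(−5.476) = 0.004186; denominator = 1 + 5.2442×0.004186 = 1.022.
N = 27100/1.022 = 26517.9.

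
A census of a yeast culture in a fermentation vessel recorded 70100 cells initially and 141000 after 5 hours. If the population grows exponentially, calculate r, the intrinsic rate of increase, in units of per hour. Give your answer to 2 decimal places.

0.14 per hour

From N(t) = N₀·e^(rt): e^(r·5) = 141000/70100 = 2.0114.
r·5 = ln(2.0114) = 0.69884, so r = 0.69884/5 = 0.13977.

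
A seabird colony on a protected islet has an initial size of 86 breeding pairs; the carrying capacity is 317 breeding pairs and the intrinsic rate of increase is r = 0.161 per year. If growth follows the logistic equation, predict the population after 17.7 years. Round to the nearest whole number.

274 breeding pairs

A = (K − N₀)/N₀ = (317 − 86)/86 = 2.686.
N(t) = K/(1 + A·e^(−rt)) = 317/(1 + 2.686×e^(−0.161×17.7)).
e^(−2.85) = 0.057862; denominator = 1 + 2.686×0.057862 = 1.1554.
N = 317/1.1554 = 274.359.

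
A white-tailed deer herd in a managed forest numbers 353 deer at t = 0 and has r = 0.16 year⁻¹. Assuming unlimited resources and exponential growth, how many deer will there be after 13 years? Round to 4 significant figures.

2826 deer

N(t) = N₀·e^(rt) = 353 × e^(0.16×13) = 353 × e^2.08.
e^2.08 ≈ 8.0045, so N ≈ 353 × 8.0045 = 2825.58.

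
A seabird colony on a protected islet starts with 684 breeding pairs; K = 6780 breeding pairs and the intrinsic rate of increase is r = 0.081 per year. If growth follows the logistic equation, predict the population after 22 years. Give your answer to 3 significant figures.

2710 breeding pairs

A = (K − N₀)/N₀ = (6780 − 684)/684 = 8.9123.
N(t) = K/(1 + A·e^(−rt)) = 6780/(1 + 8.9123×e^(−0.081×22)).
e^(−1.782) = 0.1683; denominator = 1 + 8.9123×0.1683 = 2.4999.
N = 6780/2.4999 = 2712.06.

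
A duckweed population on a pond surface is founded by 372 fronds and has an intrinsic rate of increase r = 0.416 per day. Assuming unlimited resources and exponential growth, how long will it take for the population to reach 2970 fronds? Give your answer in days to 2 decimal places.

Set N₀·e^(rt) = 2970: e^(0.416·t) = 2970/372 = 7.9839.
0.416·t = ln(7.9839) = 2.0774, so t = 2.0774/0.416 = 4.9938.

4.99 days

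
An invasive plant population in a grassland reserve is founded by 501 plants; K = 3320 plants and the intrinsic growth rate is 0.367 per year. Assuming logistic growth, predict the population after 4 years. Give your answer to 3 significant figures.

A = (K − N₀)/N₀ = (3320 − 501)/501 = 5.6267.
N(t) = K/(1 + A·e^(−rt)) = 3320/(1 + 5.6267×e^(−0.367×4)).
e^(−1.468) = 0.23039; denominator = 1 + 5.6267×0.23039 = 2.2963.
N = 3320/2.2963 = 1445.79.

1450 plants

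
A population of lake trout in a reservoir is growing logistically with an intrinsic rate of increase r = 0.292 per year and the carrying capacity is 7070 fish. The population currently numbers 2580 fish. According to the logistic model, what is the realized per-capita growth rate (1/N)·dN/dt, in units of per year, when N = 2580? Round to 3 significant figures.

0.185 per year

(1/N)·dN/dt = r(1 − N/K) = 0.292 × (1 − 2580/7070).
= 0.292 × 0.63508 = 0.18544.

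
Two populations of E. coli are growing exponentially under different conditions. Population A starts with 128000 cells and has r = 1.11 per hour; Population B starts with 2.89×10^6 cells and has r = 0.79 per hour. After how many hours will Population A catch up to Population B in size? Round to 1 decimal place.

Set 128000·e^(1.11t) = 2.89×10^6·e^(0.79t).
e^((1.11 − 0.79)t) = 2.89×10^6/128000 → e^(0.32·t) = 22.578.
0.32·t = ln(22.578) = 3.117, so t = 3.117/0.32 = 9.7406.

9.7 hours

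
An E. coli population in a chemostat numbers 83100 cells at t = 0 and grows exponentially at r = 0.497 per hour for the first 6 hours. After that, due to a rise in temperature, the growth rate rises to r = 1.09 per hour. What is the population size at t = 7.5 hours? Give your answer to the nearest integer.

Phase 1: N(6) = 83100·e^(0.497×6) = 83100·e^2.982 = 1.639333×10^6.
Phase 2 runs for 7.5 − 6 = 1.5 hours at r = 1.09.
N(7.5) = 1.639333×10^6·e^(1.09×1.5) = 1.639333×10^6·e^1.635 = 8.40889×10^6.

8408890 cells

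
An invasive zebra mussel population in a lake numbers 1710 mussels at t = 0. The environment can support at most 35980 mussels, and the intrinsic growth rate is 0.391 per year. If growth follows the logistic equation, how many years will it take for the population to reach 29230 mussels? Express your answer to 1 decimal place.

A = (K − N₀)/N₀ = (35980 − 1710)/1710 = 20.041.
Solve 35980/(1 + 20.041·e^(−0.391t)) = 29230: 1 + 20.041·e^(−0.391t) = 1.2309, so e^(−0.391t) = 0.0115228.
−0.391·t = ln(0.0115228) = -4.4634, so t = 4.4634/0.391 = 11.415.

11.4 years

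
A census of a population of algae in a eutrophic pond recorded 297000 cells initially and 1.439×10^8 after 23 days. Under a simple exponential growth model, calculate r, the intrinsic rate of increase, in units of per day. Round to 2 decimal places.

From N(t) = N₀·e^(rt): e^(r·23) = 1.439×10^8/297000 = 484.51.
r·23 = ln(484.51) = 6.1831, so r = 6.1831/23 = 0.26883.

0.27 per day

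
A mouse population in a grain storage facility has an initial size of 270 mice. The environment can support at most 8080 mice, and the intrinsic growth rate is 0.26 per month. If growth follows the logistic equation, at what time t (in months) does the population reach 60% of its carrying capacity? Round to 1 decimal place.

14.5 months

A = (K − N₀)/N₀ = (8080 − 270)/270 = 28.926.
Solve 8080/(1 + 28.926·e^(−0.26t)) = 4848: 1 + 28.926·e^(−0.26t) = 1.6667, so e^(−0.26t) = 0.0230474.
−0.26·t = ln(0.0230474) = -3.7702, so t = 3.7702/0.26 = 14.501.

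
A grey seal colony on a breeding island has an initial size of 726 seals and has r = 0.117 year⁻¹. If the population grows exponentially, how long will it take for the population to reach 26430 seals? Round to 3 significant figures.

Set N₀·e^(rt) = 26430: e^(0.117·t) = 26430/726 = 36.405.
0.117·t = ln(36.405) = 3.5947, so t = 3.5947/0.117 = 30.724.

30.7 years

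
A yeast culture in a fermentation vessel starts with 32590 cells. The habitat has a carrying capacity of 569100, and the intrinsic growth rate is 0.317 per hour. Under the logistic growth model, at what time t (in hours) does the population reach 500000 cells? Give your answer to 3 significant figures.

15.1 hours

A = (K − N₀)/N₀ = (569100 − 32590)/32590 = 16.462.
Solve 569100/(1 + 16.462·e^(−0.317t)) = 500000: 1 + 16.462·e^(−0.317t) = 1.1382, so e^(−0.317t) = 0.00839488.
−0.317·t = ln(0.00839488) = -4.7801, so t = 4.7801/0.317 = 15.079.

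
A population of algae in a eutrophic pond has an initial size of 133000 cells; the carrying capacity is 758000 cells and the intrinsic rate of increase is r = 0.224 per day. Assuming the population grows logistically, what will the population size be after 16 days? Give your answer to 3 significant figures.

671000 cells

A = (K − N₀)/N₀ = (758000 − 133000)/133000 = 4.6992.
N(t) = K/(1 + A·e^(−rt)) = 758000/(1 + 4.6992×e^(−0.224×16)).
e^(−3.584) = 0.027764; denominator = 1 + 4.6992×0.027764 = 1.1305.
N = 758000/1.1305 = 670516.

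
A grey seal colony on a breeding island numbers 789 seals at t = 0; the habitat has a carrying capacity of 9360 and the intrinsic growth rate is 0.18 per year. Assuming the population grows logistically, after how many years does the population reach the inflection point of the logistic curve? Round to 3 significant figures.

13.3 years

Logistic growth is fastest at N = K/2 = 4680.
A = (K − N₀)/N₀ = 10.863. Set K/(1 + A·e^(−rt)) = K/2 → A·e^(−rt) = 1.
e^(−0.18t) = 1/10.863 = 0.0920546, so t = ln(10.863)/0.18 = 2.3854/0.18 = 13.252.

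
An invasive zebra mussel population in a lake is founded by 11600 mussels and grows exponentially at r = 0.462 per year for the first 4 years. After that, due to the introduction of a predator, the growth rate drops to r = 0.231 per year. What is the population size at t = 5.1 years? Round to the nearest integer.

Phase 1: N(4) = 11600·e^(0.462×4) = 11600·e^1.848 = 73626.5.
Phase 2 runs for 5.1 − 4 = 1.1 years at r = 0.231.
N(5.1) = 73626.5·e^(0.231×1.1) = 73626.5·e^0.2541 = 94926.7.

94927 mussels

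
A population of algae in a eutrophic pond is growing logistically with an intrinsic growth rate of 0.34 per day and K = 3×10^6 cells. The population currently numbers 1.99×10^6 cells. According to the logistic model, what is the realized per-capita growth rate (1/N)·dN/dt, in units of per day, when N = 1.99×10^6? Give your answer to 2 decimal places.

0.11 per day

(1/N)·dN/dt = r(1 − N/K) = 0.34 × (1 − 1.99×10^6/3×10^6).
= 0.34 × 0.33667 = 0.11447.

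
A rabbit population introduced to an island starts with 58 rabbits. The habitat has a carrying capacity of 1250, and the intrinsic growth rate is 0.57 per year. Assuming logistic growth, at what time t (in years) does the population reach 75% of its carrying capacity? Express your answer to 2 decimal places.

7.23 years

A = (K − N₀)/N₀ = (1250 − 58)/58 = 20.552.
Solve 1250/(1 + 20.552·e^(−0.57t)) = 937.5: 1 + 20.552·e^(−0.57t) = 1.3333, so e^(−0.57t) = 0.0162192.
−0.57·t = ln(0.0162192) = -4.1216, so t = 4.1216/0.57 = 7.2308.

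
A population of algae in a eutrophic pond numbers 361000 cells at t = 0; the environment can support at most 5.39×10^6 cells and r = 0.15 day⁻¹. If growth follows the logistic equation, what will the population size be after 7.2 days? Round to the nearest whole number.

940529 cells

A = (K − N₀)/N₀ = (5.39×10^6 − 361000)/361000 = 13.931.
N(t) = K/(1 + A·e^(−rt)) = 5.39×10^6/(1 + 13.931×e^(−0.15×7.2)).
e^(−1.08) = 0.3396; denominator = 1 + 13.931×0.3396 = 5.7308.
N = 5.39×10^6/5.7308 = 940529.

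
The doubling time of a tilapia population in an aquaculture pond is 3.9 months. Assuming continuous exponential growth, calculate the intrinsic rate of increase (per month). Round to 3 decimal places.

r = ln(2)/t_d = 0.6931/3.9 = 0.17773.

0.178 per month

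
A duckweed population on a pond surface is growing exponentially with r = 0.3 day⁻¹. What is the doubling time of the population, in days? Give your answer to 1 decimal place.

2.3 days

Doubling time t_d = ln(2)/r = 0.6931/0.3 = 2.3105.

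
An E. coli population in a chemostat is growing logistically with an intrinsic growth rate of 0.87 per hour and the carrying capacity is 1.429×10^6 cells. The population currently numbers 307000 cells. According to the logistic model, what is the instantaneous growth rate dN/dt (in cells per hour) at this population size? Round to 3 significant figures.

dN/dt = rN(1 − N/K) = 0.87 × 307000 × (1 − 307000/1.429×10^6).
1 − 307000/1.429×10^6 = 0.78516; dN/dt = 0.87 × 307000 × 0.78516 = 2.0971×10^5.

210000 cells per hour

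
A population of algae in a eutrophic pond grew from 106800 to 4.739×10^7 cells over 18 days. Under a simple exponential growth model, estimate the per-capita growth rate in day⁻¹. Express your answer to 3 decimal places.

From N(t) = N₀·e^(rt): e^(r·18) = 4.739×10^7/106800 = 443.73.
r·18 = ln(443.73) = 6.0952, so r = 6.0952/18 = 0.33862.

0.339 per day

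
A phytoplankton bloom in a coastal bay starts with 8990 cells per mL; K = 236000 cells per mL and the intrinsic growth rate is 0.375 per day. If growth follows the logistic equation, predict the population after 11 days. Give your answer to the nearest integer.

A = (K − N₀)/N₀ = (236000 − 8990)/8990 = 25.251.
N(t) = K/(1 + A·e^(−rt)) = 236000/(1 + 25.251×e^(−0.375×11)).
e^(−4.125) = 0.016163; denominator = 1 + 25.251×0.016163 = 1.4082.
N = 236000/1.4082 = 167596.

167596 cells per mL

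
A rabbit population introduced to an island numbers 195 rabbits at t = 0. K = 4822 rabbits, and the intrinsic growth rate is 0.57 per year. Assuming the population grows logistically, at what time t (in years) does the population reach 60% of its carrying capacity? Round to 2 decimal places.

A = (K − N₀)/N₀ = (4822 − 195)/195 = 23.728.
Solve 4822/(1 + 23.728·e^(−0.57t)) = 2893.2: 1 + 23.728·e^(−0.57t) = 1.6667, so e^(−0.57t) = 0.028096.
−0.57·t = ln(0.028096) = -3.5721, so t = 3.5721/0.57 = 6.2669.

6.27 years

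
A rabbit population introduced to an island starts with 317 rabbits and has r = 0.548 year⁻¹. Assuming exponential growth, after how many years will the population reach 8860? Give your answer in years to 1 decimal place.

Set N₀·e^(rt) = 8860: e^(0.548·t) = 8860/317 = 27.95.
0.548·t = ln(27.95) = 3.3304, so t = 3.3304/0.548 = 6.0774.

6.1 years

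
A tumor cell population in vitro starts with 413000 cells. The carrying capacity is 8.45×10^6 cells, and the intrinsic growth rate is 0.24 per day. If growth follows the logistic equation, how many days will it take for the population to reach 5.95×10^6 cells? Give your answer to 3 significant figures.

A = (K − N₀)/N₀ = (8.45×10^6 − 413000)/413000 = 19.46.
Solve 8.45×10^6/(1 + 19.46·e^(−0.24t)) = 5.95×10^6: 1 + 19.46·e^(−0.24t) = 1.4202, so e^(−0.24t) = 0.0215913.
−0.24·t = ln(0.0215913) = -3.8355, so t = 3.8355/0.24 = 15.981.

16.0 days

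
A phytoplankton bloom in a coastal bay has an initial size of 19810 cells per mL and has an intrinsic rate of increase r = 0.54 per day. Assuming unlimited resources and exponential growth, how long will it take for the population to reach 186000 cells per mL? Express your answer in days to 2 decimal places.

Set N₀·e^(rt) = 186000: e^(0.54·t) = 186000/19810 = 9.3892.
0.54·t = ln(9.3892) = 2.2396, so t = 2.2396/0.54 = 4.1473.

4.15 days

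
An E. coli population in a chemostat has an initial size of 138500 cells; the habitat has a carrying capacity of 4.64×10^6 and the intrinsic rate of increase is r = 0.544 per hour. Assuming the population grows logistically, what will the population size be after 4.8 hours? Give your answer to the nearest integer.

1369888 cells

A = (K − N₀)/N₀ = (4.64×10^6 − 138500)/138500 = 32.502.
N(t) = K/(1 + A·e^(−rt)) = 4.64×10^6/(1 + 32.502×e^(−0.544×4.8)).
e^(−2.611) = 0.073446; denominator = 1 + 32.502×0.073446 = 3.3871.
N = 4.64×10^6/3.3871 = 1.369888×10^6.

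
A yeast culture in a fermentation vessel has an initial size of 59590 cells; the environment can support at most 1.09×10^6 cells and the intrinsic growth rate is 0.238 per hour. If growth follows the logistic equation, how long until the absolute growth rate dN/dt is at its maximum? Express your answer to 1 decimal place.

Logistic growth is fastest at N = K/2 = 545000.
A = (K − N₀)/N₀ = 17.292. Set K/(1 + A·e^(−rt)) = K/2 → A·e^(−rt) = 1.
e^(−0.238t) = 1/17.292 = 0.0578313, so t = ln(17.292)/0.238 = 2.8502/0.238 = 11.976.

12.0 hours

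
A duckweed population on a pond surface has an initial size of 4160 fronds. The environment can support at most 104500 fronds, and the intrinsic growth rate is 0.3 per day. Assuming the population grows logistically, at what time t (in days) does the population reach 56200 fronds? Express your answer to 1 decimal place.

A = (K − N₀)/N₀ = (104500 − 4160)/4160 = 24.12.
Solve 104500/(1 + 24.12·e^(−0.3t)) = 56200: 1 + 24.12·e^(−0.3t) = 1.8594, so e^(−0.3t) = 0.0356312.
−0.3·t = ln(0.0356312) = -3.3345, so t = 3.3345/0.3 = 11.115.

11.1 days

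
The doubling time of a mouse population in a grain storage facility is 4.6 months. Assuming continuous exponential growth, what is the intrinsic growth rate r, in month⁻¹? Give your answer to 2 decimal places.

0.15 per month

r = ln(2)/t_d = 0.6931/4.6 = 0.15068.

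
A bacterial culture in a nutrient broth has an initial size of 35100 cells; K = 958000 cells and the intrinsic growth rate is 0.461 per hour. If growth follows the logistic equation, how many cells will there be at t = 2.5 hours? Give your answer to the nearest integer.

102959 cells

A = (K − N₀)/N₀ = (958000 − 35100)/35100 = 26.293.
N(t) = K/(1 + A·e^(−rt)) = 958000/(1 + 26.293×e^(−0.461×2.5)).
e^(−1.153) = 0.31585; denominator = 1 + 26.293×0.31585 = 9.3047.
N = 958000/9.3047 = 102959.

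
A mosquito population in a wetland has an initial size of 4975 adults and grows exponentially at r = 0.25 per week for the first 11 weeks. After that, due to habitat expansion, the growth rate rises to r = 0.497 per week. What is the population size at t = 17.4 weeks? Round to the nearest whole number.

1872866 adults

Phase 1: N(11) = 4975·e^(0.25×11) = 4975·e^2.75 = 77822.1.
Phase 2 runs for 17.4 − 11 = 6.4 weeks at r = 0.497.
N(17.4) = 77822.1·e^(0.497×6.4) = 77822.1·e^3.181 = 1.872866×10^6.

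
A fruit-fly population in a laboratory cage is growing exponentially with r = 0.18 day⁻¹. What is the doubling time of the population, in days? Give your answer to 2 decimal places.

Doubling time t_d = ln(2)/r = 0.6931/0.18 = 3.8508.

3.85 days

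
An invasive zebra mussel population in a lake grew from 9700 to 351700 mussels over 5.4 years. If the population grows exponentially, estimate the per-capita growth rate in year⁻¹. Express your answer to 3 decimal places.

0.665 per year

From N(t) = N₀·e^(rt): e^(r·5.4) = 351700/9700 = 36.258.
r·5.4 = ln(36.258) = 3.5907, so r = 3.5907/5.4 = 0.66494.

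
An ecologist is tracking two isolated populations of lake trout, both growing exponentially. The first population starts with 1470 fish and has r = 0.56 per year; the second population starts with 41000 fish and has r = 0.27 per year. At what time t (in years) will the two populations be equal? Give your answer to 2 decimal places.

Set 1470·e^(0.56t) = 41000·e^(0.27t).
e^((0.56 − 0.27)t) = 41000/1470 → e^(0.29·t) = 27.891.
0.29·t = ln(27.891) = 3.3283, so t = 3.3283/0.29 = 11.477.

11.48 years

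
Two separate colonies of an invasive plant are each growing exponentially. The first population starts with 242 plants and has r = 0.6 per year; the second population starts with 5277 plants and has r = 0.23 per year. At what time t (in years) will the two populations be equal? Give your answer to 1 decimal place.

Set 242·e^(0.6t) = 5277·e^(0.23t).
e^((0.6 − 0.23)t) = 5277/242 → e^(0.37·t) = 21.806.
0.37·t = ln(21.806) = 3.0822, so t = 3.0822/0.37 = 8.3302.

8.3 years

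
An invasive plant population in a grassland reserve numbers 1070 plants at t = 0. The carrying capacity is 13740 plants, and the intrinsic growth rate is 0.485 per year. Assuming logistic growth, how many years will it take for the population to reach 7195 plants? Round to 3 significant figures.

A = (K − N₀)/N₀ = (13740 − 1070)/1070 = 11.841.
Solve 13740/(1 + 11.841·e^(−0.485t)) = 7195: 1 + 11.841·e^(−0.485t) = 1.9097, so e^(−0.485t) = 0.0768221.
−0.485·t = ln(0.0768221) = -2.5663, so t = 2.5663/0.485 = 5.2913.

5.29 years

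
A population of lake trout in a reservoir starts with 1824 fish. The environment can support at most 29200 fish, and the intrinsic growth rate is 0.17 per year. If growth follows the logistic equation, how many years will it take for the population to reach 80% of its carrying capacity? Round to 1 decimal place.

A = (K − N₀)/N₀ = (29200 − 1824)/1824 = 15.009.
Solve 29200/(1 + 15.009·e^(−0.17t)) = 23360: 1 + 15.009·e^(−0.17t) = 1.25, so e^(−0.17t) = 0.0166569.
−0.17·t = ln(0.0166569) = -4.0949, so t = 4.0949/0.17 = 24.088.

24.1 years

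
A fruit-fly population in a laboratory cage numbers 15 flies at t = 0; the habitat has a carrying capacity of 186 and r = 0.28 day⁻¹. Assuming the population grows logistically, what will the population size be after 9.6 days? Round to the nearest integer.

A = (K − N₀)/N₀ = (186 − 15)/15 = 11.4.
N(t) = K/(1 + A·e^(−rt)) = 186/(1 + 11.4×e^(−0.28×9.6)).
e^(−2.688) = 0.068017; denominator = 1 + 11.4×0.068017 = 1.7754.
N = 186/1.7754 = 104.766.

105 flies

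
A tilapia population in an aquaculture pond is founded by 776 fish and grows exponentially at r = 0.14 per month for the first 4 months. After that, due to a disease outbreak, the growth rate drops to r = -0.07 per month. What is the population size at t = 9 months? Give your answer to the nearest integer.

957 fish

Phase 1: N(4) = 776·e^(0.14×4) = 776·e^0.56 = 1358.52.
Phase 2 runs for 9 − 4 = 5 months at r = -0.07.
N(9) = 1358.52·e^(-0.07×5) = 1358.52·e^-0.35 = 957.334.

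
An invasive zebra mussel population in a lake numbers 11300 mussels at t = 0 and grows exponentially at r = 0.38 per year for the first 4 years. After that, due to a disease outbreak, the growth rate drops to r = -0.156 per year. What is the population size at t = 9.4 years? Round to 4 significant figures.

22250 mussels

Phase 1: N(4) = 11300·e^(0.38×4) = 11300·e^1.52 = 51666.1.
Phase 2 runs for 9.4 − 4 = 5.4 years at r = -0.156.
N(9.4) = 51666.1·e^(-0.156×5.4) = 51666.1·e^-0.8424 = 22251.4.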